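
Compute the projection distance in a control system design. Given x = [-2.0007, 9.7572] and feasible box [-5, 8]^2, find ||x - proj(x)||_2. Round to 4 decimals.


Project each component onto [-5, 8].
clip(-2.0007) = -2.0007, clip(9.7572) = 8.0
Projection = [-2.0007, 8.0]
Squared diffs: [0.0, 3.0878]
Distance = sqrt(3.0878) = 1.7572


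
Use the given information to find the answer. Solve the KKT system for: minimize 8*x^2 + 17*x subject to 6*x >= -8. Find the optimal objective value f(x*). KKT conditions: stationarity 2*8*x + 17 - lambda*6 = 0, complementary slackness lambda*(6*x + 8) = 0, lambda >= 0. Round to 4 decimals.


Step 1: Try lambda = 0 (constraint inactive).
Stationarity: 2*8*x + 17 = 0
x* = -17/(2*8) = -1.0625
Check constraint: 6*-1.0625 = -6.375 >= -8 -- satisfied.
Step 2: Compute optimal value.
f(x*) = 8*(-1.0625)^2 + 17*(-1.0625) = -9.0313


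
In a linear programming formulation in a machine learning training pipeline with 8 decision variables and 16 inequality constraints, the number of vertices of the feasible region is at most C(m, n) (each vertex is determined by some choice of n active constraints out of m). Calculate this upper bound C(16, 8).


Each vertex corresponds to some choice of n active constraints out of m, so the number of vertices is at most C(m, n) = m! / (n!(m-n)!).
m = 16, n = 8
Numerator: 16 * 15 * 14 * 13 * 12 * 11 * 10 * 9
Denominator: 8! = 40320
C(16, 8) = 12870


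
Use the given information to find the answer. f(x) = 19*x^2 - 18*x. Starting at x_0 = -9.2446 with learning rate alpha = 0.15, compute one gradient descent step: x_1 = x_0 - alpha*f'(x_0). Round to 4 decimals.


We compute the gradient at x_0 and apply the update.
f'(x) = 38*x - 18
f'(-9.2446) = 38*-9.2446 - 18 = -369.2948
x_1 = -9.2446 - 0.15*-369.2948 = 46.1496


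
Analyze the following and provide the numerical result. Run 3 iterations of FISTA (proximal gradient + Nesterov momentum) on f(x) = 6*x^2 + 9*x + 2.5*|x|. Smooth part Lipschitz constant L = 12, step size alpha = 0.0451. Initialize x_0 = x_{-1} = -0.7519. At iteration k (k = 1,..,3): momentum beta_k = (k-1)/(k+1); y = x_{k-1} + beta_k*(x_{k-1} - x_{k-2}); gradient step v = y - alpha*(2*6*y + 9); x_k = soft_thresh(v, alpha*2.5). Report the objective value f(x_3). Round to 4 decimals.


FISTA on f(x) = 6*x^2 + 9*x + 2.5*|x|
L = 12, alpha = 0.0451
Iteration 1: beta = 0.0, y = -0.7519 + 0.0*(-0.7519 + 0.7519) = -0.7519
  grad(y) = -0.0228, v = y - alpha*grad = -0.7509
  prox(v) = soft_thresh(-0.7509, 0.1128) = -0.6381
Iteration 2: beta = 0.3333, y = -0.6381 + 0.3333*(-0.6381 + 0.7519) = -0.6002
  grad(y) = 1.7977, v = y - alpha*grad = -0.6813
  prox(v) = soft_thresh(-0.6813, 0.1128) = -0.5685
Iteration 3: beta = 0.5, y = -0.5685 + 0.5*(-0.5685 + 0.6381) = -0.5337
  grad(y) = 2.5954, v = y - alpha*grad = -0.6508
  prox(v) = soft_thresh(-0.6508, 0.1128) = -0.538
f(x_3) = 6*(-0.538)^2 + 9*(-0.538) + 2.5*|-0.538| = -1.7603


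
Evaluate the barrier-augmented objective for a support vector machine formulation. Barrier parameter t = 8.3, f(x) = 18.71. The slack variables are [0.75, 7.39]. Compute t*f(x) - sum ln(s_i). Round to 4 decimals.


Step 1: Compute log-barrier.
ln values: [-0.2877, 2.0001]
phi = -(-0.2877 + 2.0001) = -1.7124
Step 2: Compute augmented objective.
t*f(x) = 8.3*18.71 = 155.293
Total = 155.293 - 1.7124 = 153.5806


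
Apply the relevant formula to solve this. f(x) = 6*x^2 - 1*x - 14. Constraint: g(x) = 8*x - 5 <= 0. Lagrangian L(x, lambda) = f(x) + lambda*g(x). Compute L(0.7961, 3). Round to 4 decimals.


Step 1: Evaluate f(x).
f(0.7961) = 6*0.7961^2 - 1*0.7961 - 14 = -10.9934
Step 2: Evaluate g(x).
g(0.7961) = 8*0.7961 - 5 = 1.3688
Step 3: Compute Lagrangian.
L = -10.9934 + 3*1.3688 = -6.887


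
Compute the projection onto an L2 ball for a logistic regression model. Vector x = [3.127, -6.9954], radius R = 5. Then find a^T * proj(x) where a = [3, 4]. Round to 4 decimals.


Step 1: Compute ||x|| (intermediates to 6 decimals).
||x|| = sqrt(3.127^2 + (-6.9954)^2) = 7.66249
Step 2: Project.
Since ||x|| > R, scale = R/||x|| = 5/7.66249 = 0.652529, proj(x) = scale * x
proj(x) = [2.040458, -4.564701]
Step 3: Dot product.
a^T * proj(x) = 3*2.040458 + 4*(-4.564701) = -12.1374


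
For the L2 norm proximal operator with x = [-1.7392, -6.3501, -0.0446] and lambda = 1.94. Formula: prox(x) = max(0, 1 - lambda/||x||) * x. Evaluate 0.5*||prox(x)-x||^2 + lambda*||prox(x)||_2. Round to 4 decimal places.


Step 1: Compute ||x||.
||x|| = 6.5841
Step 2: Compute scaling factor.
scale = max(0, 1 - 1.94/6.5841) = 0.7054
Step 3: prox(x) = [-1.2267, -4.4791, -0.0315]
||prox(x)|| = 4.6441
Step 4: Proximal objective.
0.5*||prox-x||^2 = 1.8818
lambda*||prox|| = 9.0096
Total = 10.8914


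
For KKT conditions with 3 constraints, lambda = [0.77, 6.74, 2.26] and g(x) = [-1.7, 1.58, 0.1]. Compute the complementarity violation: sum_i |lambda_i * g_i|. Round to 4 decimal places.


KKT complementary slackness check:
lambda_1 * g_1 = 0.77 * -1.7 = -1.309
lambda_2 * g_2 = 6.74 * 1.58 = 10.6492
lambda_3 * g_3 = 2.26 * 0.1 = 0.226
Total violation = 1.309 + 10.6492 + 0.226 = 12.1842


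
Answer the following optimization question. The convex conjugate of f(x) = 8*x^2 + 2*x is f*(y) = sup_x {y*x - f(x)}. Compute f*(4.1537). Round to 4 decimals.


f*(y) = sup_x {y*x - a*x^2 - b*x} = sup_x {(y-b)*x - a*x^2}
FOC: (y - b) - 2a*x = 0 => x* = (y - b)/(2a)
x* = (4.1537 - 2)/(2*8) = 0.1346
f*(4.1537) = (y-b)^2/(4a) = (4.1537 - 2)^2/(4*8)
= 4.6384/32 = 0.145


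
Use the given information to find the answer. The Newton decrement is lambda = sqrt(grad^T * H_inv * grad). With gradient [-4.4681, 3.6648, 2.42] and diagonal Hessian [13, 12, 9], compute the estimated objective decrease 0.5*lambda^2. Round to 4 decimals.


Step 1: H is diagonal, so H^(-1) * g = [-0.3437, 0.3054, 0.2689].
Step 2: g^T H^(-1) g = sum_i g_i^2 / H_ii
  = (-4.4681)^2/13 + (3.6648)^2/12 + (2.42)^2/9
  = 1.5357 + 1.1192 + 0.6507 = 3.3056
Step 3: Objective decrease = 0.5 * g^T H^(-1) g = 1.6528


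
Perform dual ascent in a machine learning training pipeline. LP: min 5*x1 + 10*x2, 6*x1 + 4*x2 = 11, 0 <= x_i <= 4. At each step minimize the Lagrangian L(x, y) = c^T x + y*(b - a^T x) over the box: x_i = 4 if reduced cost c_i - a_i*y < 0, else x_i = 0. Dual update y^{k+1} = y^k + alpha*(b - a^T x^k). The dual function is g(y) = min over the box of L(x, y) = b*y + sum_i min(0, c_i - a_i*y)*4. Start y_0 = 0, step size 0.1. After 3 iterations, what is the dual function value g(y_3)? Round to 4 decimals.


Dual ascent for LP: min 5*x1 + 10*x2, 6*x1 + 4*x2 = 11, 0 <= x_i <= 4
Step 1: y^k = 0.0, reduced costs: (5.0, 10.0)
  x^k = (0.0, 0.0), subgradient = b - a^T x = 11.0
  y^{k+1} = 0.0 + 0.1*11.0 = 1.1
Step 2: y^k = 1.1, reduced costs: (-1.6, 5.6)
  x^k = (4.0, 0.0), subgradient = b - a^T x = -13.0
  y^{k+1} = 1.1 + 0.1*-13.0 = -0.2
Step 3: y^k = -0.2, reduced costs: (6.2, 10.8)
  x^k = (0.0, 0.0), subgradient = b - a^T x = 11.0
  y^{k+1} = -0.2 + 0.1*11.0 = 0.9
Dual objective at y_3 = 0.9: reduced costs (-0.4, 6.4), box minimizer x = (4.0, 0.0)
g(y_3) = b*y + (c1 - a1*y)*x1 + (c2 - a2*y)*x2 = 11*0.9 + (-0.4)*4.0 + 6.4*0.0 = 9.9 - 1.6 + 0.0 = 8.3


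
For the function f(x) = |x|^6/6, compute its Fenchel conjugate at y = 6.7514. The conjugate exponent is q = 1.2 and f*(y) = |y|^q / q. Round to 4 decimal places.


The conjugate exponent q satisfies 1/p + 1/q = 1.
p = 6, so q = 6/(6 - 1) = 1.2
|y|^q = 6.7514^1.2 = 9.8917
f*(6.7514) = 9.8917 / 1.2 = 8.2431


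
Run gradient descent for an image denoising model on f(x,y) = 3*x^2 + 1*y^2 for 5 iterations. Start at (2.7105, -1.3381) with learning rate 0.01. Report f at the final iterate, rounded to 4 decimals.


Gradient descent on f(x,y) = 3*x^2 + 1*y^2.
Starting point: (2.7105, -1.3381), alpha = 0.01
Step 1: grad_x = 2*3*2.7105 = 16.263, grad_y = 2*1*-1.3381 = -2.6762
  x_1 = 2.7105 - 0.01*16.263 = 2.5479
  y_1 = -1.3381 - 0.01*-2.6762 = -1.3113
Step 2: grad_x = 2*3*2.5479 = 15.2872, grad_y = 2*1*-1.3113 = -2.6227
  x_2 = 2.5479 - 0.01*15.2872 = 2.395
  y_2 = -1.3113 - 0.01*-2.6227 = -1.2851
Step 3: grad_x = 2*3*2.395 = 14.37, grad_y = 2*1*-1.2851 = -2.5702
  x_3 = 2.395 - 0.01*14.37 = 2.2513
  y_3 = -1.2851 - 0.01*-2.5702 = -1.2594
Step 4: grad_x = 2*3*2.2513 = 13.5078, grad_y = 2*1*-1.2594 = -2.5188
  x_4 = 2.2513 - 0.01*13.5078 = 2.1162
  y_4 = -1.2594 - 0.01*-2.5188 = -1.2342
Step 5: grad_x = 2*3*2.1162 = 12.6973, grad_y = 2*1*-1.2342 = -2.4684
  x_5 = 2.1162 - 0.01*12.6973 = 1.9892
  y_5 = -1.2342 - 0.01*-2.4684 = -1.2095
f(1.9892, -1.2095) = 3*1.9892^2 + 1*(-1.2095)^2 = 13.3343


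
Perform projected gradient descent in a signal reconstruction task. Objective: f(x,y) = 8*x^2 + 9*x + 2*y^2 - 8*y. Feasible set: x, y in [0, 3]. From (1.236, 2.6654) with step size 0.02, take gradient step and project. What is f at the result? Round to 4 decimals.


Step 1: Compute gradient at (1.236, 2.6654).
grad_x = 2*8*1.236 + 9 = 28.776
grad_y = 2*2*2.6654 - 8 = 2.6616
Step 2: Gradient step.
x_raw = 1.236 - 0.02*28.776 = 0.6605
y_raw = 2.6654 - 0.02*2.6616 = 2.6122
Step 3: Project onto [0, 3].
x_proj = clip(0.6605) = 0.6605
y_proj = clip(2.6122) = 2.6122
Step 4: Evaluate f.
f(0.6605, 2.6122) = 2.1837


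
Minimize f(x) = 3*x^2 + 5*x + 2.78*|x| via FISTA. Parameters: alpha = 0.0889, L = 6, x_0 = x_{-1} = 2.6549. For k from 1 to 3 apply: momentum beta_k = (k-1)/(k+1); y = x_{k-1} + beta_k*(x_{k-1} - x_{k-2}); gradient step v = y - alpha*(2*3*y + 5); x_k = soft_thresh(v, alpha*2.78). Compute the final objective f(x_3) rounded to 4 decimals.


FISTA on f(x) = 3*x^2 + 5*x + 2.78*|x|
L = 6, alpha = 0.0889
Iteration 1: beta = 0.0, y = 2.6549 + 0.0*(2.6549 - 2.6549) = 2.6549
  grad(y) = 20.9294, v = y - alpha*grad = 0.7943
  prox(v) = soft_thresh(0.7943, 0.2471) = 0.5471
Iteration 2: beta = 0.3333, y = 0.5471 + 0.3333*(0.5471 - 2.6549) = -0.1555
  grad(y) = 4.0673, v = y - alpha*grad = -0.517
  prox(v) = soft_thresh(-0.517, 0.2471) = -0.2699
Iteration 3: beta = 0.5, y = -0.2699 + 0.5*(-0.2699 - 0.5471) = -0.6784
  grad(y) = 0.9296, v = y - alpha*grad = -0.761
  prox(v) = soft_thresh(-0.761, 0.2471) = -0.5139
f(x_3) = 3*(-0.5139)^2 + 5*(-0.5139) + 2.78*|-0.5139| = -0.3486


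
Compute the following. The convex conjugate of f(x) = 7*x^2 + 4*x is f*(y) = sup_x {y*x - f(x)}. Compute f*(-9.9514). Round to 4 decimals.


f*(y) = sup_x {y*x - a*x^2 - b*x} = sup_x {(y-b)*x - a*x^2}
FOC: (y - b) - 2a*x = 0 => x* = (y - b)/(2a)
x* = (-9.9514 - 4)/(2*7) = -0.9965
f*(-9.9514) = (y-b)^2/(4a) = (-9.9514 - 4)^2/(4*7)
= 194.6416/28 = 6.9515


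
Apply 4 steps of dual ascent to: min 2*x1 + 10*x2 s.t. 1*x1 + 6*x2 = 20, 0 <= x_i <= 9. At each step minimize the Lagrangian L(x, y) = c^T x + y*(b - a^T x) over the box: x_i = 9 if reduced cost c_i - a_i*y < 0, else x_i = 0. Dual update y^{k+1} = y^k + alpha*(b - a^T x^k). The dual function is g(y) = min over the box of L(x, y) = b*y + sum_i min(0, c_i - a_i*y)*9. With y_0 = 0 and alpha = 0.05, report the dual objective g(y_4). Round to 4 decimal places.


Dual ascent for LP: min 2*x1 + 10*x2, 1*x1 + 6*x2 = 20, 0 <= x_i <= 9
Step 1: y^k = 0.0, reduced costs: (2.0, 10.0)
  x^k = (0.0, 0.0), subgradient = b - a^T x = 20.0
  y^{k+1} = 0.0 + 0.05*20.0 = 1.0
Step 2: y^k = 1.0, reduced costs: (1.0, 4.0)
  x^k = (0.0, 0.0), subgradient = b - a^T x = 20.0
  y^{k+1} = 1.0 + 0.05*20.0 = 2.0
Step 3: y^k = 2.0, reduced costs: (0.0, -2.0)
  x^k = (0.0, 9.0), subgradient = b - a^T x = -34.0
  y^{k+1} = 2.0 + 0.05*-34.0 = 0.3
Step 4: y^k = 0.3, reduced costs: (1.7, 8.2)
  x^k = (0.0, 0.0), subgradient = b - a^T x = 20.0
  y^{k+1} = 0.3 + 0.05*20.0 = 1.3
Dual objective at y_4 = 1.3: reduced costs (0.7, 2.2), box minimizer x = (0.0, 0.0)
g(y_4) = b*y + (c1 - a1*y)*x1 + (c2 - a2*y)*x2 = 20*1.3 + 0.7*0.0 + 2.2*0.0 = 26.0 + 0.0 + 0.0 = 26.0


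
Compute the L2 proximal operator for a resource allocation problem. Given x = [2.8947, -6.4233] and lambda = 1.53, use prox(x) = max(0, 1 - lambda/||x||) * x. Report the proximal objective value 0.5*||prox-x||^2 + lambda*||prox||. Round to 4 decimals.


Step 1: Compute ||x||.
||x|| = 7.0454
Step 2: Compute scaling factor.
scale = max(0, 1 - 1.53/7.0454) = 0.7828
Step 3: prox(x) = [2.2661, -5.0284]
||prox(x)|| = 5.5154
Step 4: Proximal objective.
0.5*||prox-x||^2 = 1.1705
lambda*||prox|| = 8.4386
Total = 9.6091


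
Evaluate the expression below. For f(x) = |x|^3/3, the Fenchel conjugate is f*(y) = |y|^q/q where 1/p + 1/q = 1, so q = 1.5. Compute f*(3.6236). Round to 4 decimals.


The conjugate exponent q satisfies 1/p + 1/q = 1.
p = 3, so q = 3/(3 - 1) = 1.5
|y|^q = 3.6236^1.5 = 6.8978
f*(3.6236) = 6.8978 / 1.5 = 4.5985


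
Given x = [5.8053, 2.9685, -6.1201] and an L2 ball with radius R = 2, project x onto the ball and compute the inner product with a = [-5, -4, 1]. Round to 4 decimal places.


Step 1: Compute ||x|| (intermediates to 6 decimals).
||x|| = sqrt(5.8053^2 + 2.9685^2 + (-6.1201)^2) = 8.942546
Step 2: Project.
Since ||x|| > R, scale = R/||x|| = 2/8.942546 = 0.22365, proj(x) = scale * x
proj(x) = [1.298355, 0.663905, -1.36876]
Step 3: Dot product.
a^T * proj(x) = -5*1.298355 - 4*0.663905 + 1*(-1.36876) = -10.5162


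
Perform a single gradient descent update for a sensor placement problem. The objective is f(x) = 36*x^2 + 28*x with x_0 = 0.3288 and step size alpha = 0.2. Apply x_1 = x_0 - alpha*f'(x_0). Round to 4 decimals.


We compute the gradient at x_0 and apply the update.
f'(x) = 72*x + 28
f'(0.3288) = 72*0.3288 + 28 = 51.6736
x_1 = 0.3288 - 0.2*51.6736 = -10.0059


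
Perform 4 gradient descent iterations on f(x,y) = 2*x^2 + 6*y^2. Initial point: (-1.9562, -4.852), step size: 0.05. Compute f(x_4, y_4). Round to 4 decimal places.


Gradient descent on f(x,y) = 2*x^2 + 6*y^2.
Starting point: (-1.9562, -4.852), alpha = 0.05
Step 1: grad_x = 2*2*-1.9562 = -7.8248, grad_y = 2*6*-4.852 = -58.224
  x_1 = -1.9562 - 0.05*-7.8248 = -1.565
  y_1 = -4.852 - 0.05*-58.224 = -1.9408
Step 2: grad_x = 2*2*-1.565 = -6.2598, grad_y = 2*6*-1.9408 = -23.2896
  x_2 = -1.565 - 0.05*-6.2598 = -1.252
  y_2 = -1.9408 - 0.05*-23.2896 = -0.7763
Step 3: grad_x = 2*2*-1.252 = -5.0079, grad_y = 2*6*-0.7763 = -9.3158
  x_3 = -1.252 - 0.05*-5.0079 = -1.0016
  y_3 = -0.7763 - 0.05*-9.3158 = -0.3105
Step 4: grad_x = 2*2*-1.0016 = -4.0063, grad_y = 2*6*-0.3105 = -3.7263
  x_4 = -1.0016 - 0.05*-4.0063 = -0.8013
  y_4 = -0.3105 - 0.05*-3.7263 = -0.1242
f(-0.8013, -0.1242) = 2*(-0.8013)^2 + 6*(-0.1242)^2 = 1.3766


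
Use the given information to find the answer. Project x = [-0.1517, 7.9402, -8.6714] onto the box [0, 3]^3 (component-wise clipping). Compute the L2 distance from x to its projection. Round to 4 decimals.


Project each component onto [0, 3].
clip(-0.1517) = 0.0, clip(7.9402) = 3.0, clip(-8.6714) = 0.0
Projection = [0.0, 3.0, 0.0]
Squared diffs: [0.023, 24.4056, 75.1932]
Distance = sqrt(99.6218) = 9.9811


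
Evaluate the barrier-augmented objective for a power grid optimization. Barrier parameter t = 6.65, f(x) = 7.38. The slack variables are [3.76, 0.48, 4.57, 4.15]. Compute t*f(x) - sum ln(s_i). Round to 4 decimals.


Step 1: Compute log-barrier.
ln values: [1.3244, -0.734, 1.5195, 1.4231]
phi = -(1.3244 - 0.734 + 1.5195 + 1.4231) = -3.5331
Step 2: Compute augmented objective.
t*f(x) = 6.65*7.38 = 49.077
Total = 49.077 - 3.5331 = 45.5439


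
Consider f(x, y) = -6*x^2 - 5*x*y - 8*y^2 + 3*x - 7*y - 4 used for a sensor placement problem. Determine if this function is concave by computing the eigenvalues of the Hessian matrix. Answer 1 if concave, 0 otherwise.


The Hessian of f(x,y) = -6*x^2 - 5*x*y - 8*y^2 + 3*x - 7*y - 4 is:
H = [[-12, -5], [-5, -16]]
Trace = -12 - 16 = -28
Determinant = -12*-16 - (-5)^2 = 167
Discriminant = (-28)^2 - 4*167 = 116.0
Eigenvalues: lambda_1 = -19.3852, lambda_2 = -8.6148
The function is concave.

1


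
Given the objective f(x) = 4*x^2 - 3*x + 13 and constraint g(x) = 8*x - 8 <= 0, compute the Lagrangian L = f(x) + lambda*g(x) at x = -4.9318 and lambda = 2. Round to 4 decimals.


Step 1: Evaluate f(x).
f(-4.9318) = 4*(-4.9318)^2 - 3*(-4.9318) + 13 = 125.086
Step 2: Evaluate g(x).
g(-4.9318) = 8*-4.9318 - 8 = -47.4544
Step 3: Compute Lagrangian.
L = 125.086 + 2*-47.4544 = 30.1772


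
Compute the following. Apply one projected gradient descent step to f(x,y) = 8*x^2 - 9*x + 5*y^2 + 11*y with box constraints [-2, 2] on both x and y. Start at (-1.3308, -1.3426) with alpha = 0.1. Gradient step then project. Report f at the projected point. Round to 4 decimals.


Step 1: Compute gradient at (-1.3308, -1.3426).
grad_x = 2*8*-1.3308 - 9 = -30.2928
grad_y = 2*5*-1.3426 + 11 = -2.426
Step 2: Gradient step.
x_raw = -1.3308 - 0.1*-30.2928 = 1.6985
y_raw = -1.3426 - 0.1*-2.426 = -1.1
Step 3: Project onto [-2, 2].
x_proj = clip(1.6985) = 1.6985
y_proj = clip(-1.1) = -1.1
Step 4: Evaluate f.
f(1.6985, -1.1) = 1.7424


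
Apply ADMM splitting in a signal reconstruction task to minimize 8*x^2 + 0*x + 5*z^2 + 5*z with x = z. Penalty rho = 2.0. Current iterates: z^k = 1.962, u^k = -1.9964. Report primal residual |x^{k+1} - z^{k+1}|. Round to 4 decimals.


ADMM iteration with rho = 2.0, z^k = 1.962, u^k = -1.9964
Step 1: x-update.
Minimize 8*x^2 + 0*x + (2.0/2)*(x - 1.962 - 1.9964)^2
FOC: (2*8 + 2.0)*x = 0 + 2.0*(1.962 + 1.9964)
x^{k+1} = 0.4398
Step 2: z-update.
Minimize 5*z^2 + 5*z + (2.0/2)*(0.4398 - z - 1.9964)^2
FOC: (2*5 + 2.0)*z = -5 + 2.0*(0.4398 - 1.9964)
z^{k+1} = -0.6761
Step 3: u-update.
u^{k+1} = -1.9964 + 0.4398 + 0.6761 = -0.8805
Step 4: Primal residual = |0.4398 + 0.6761| = 1.1159


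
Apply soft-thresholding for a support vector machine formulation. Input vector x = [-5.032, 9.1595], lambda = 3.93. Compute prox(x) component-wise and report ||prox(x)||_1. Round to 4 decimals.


Soft-thresholding with lambda = 3.93:
prox(-5.032) = sign(-5.032)*max(|-5.032| - 3.93, 0) = -1.102
prox(9.1595) = sign(9.1595)*max(|9.1595| - 3.93, 0) = 5.2295
prox(x) = [-1.102, 5.2295]
||prox(x)||_1 = 1.102 + 5.2295 = 6.3315


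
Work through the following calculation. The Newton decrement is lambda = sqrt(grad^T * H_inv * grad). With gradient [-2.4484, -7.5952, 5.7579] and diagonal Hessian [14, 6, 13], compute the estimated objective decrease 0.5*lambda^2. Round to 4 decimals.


Step 1: H is diagonal, so H^(-1) * g = [-0.1749, -1.2659, 0.4429].
Step 2: g^T H^(-1) g = sum_i g_i^2 / H_ii
  = (-2.4484)^2/14 + (-7.5952)^2/6 + (5.7579)^2/13
  = 0.4282 + 9.6145 + 2.5503 = 12.593
Step 3: Objective decrease = 0.5 * g^T H^(-1) g = 6.2965


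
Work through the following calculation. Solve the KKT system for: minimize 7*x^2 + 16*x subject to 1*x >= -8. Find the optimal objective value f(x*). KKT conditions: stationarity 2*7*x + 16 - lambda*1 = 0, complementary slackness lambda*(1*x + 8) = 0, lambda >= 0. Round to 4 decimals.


Step 1: Try lambda = 0 (constraint inactive).
Stationarity: 2*7*x + 16 = 0
x* = -16/(2*7) = -8/7 = -1.1429 (rounded; the exact value -8/7 is used below)
Check constraint: 1*-1.1429 = -1.1429 >= -8 -- satisfied.
Step 2: Compute optimal value.
f(x*) = 7*(-8/7)^2 + 16*(-8/7) = -9.1429


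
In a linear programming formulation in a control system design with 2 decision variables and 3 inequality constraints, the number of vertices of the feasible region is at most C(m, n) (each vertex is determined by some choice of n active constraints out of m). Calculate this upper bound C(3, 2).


Each vertex corresponds to some choice of n active constraints out of m, so the number of vertices is at most C(m, n) = m! / (n!(m-n)!).
m = 3, n = 2
Numerator: 3 * 2
Denominator: 2! = 2
C(3, 2) = 3


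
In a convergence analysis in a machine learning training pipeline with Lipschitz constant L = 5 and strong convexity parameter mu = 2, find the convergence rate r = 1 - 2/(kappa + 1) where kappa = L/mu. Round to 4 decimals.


Step 1: Compute the condition number.
kappa = L/mu = 5/2 = 2.5
Step 2: Compute the convergence rate.
r = 1 - 2/(kappa + 1) = 1 - 2*mu/(L + mu) = (L - mu)/(L + mu) = 3/7 = 0.4286


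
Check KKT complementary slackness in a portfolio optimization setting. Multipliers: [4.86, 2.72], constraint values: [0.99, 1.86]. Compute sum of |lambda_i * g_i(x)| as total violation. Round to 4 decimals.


KKT complementary slackness check:
lambda_1 * g_1 = 4.86 * 0.99 = 4.8114
lambda_2 * g_2 = 2.72 * 1.86 = 5.0592
Total violation = 4.8114 + 5.0592 = 9.8706


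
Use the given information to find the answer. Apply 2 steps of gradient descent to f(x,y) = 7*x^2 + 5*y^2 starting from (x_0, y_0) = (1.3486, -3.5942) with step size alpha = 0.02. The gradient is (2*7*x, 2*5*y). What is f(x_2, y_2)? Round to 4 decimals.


Gradient descent on f(x,y) = 7*x^2 + 5*y^2.
Starting point: (1.3486, -3.5942), alpha = 0.02
Step 1: grad_x = 2*7*1.3486 = 18.8804, grad_y = 2*5*-3.5942 = -35.942
  x_1 = 1.3486 - 0.02*18.8804 = 0.971
  y_1 = -3.5942 - 0.02*-35.942 = -2.8754
Step 2: grad_x = 2*7*0.971 = 13.5939, grad_y = 2*5*-2.8754 = -28.7536
  x_2 = 0.971 - 0.02*13.5939 = 0.6991
  y_2 = -2.8754 - 0.02*-28.7536 = -2.3003
f(0.6991, -2.3003) = 7*0.6991^2 + 5*(-2.3003)^2 = 29.8779


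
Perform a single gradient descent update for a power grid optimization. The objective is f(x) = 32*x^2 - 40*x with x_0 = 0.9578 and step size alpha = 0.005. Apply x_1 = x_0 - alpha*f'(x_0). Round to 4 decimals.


We compute the gradient at x_0 and apply the update.
f'(x) = 64*x - 40
f'(0.9578) = 64*0.9578 - 40 = 21.2992
x_1 = 0.9578 - 0.005*21.2992 = 0.8513


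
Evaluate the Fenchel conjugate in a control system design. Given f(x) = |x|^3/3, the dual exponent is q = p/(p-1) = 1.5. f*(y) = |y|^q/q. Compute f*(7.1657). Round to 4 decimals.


The conjugate exponent q satisfies 1/p + 1/q = 1.
p = 3, so q = 3/(3 - 1) = 1.5
|y|^q = 7.1657^1.5 = 19.1817
f*(7.1657) = 19.1817 / 1.5 = 12.7878


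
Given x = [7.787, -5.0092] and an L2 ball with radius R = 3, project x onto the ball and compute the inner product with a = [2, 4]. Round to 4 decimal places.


Step 1: Compute ||x|| (intermediates to 6 decimals).
||x|| = sqrt(7.787^2 + (-5.0092)^2) = 9.25902
Step 2: Project.
Since ||x|| > R, scale = R/||x|| = 3/9.25902 = 0.324008, proj(x) = scale * x
proj(x) = [2.52305, -1.623021]
Step 3: Dot product.
a^T * proj(x) = 2*2.52305 + 4*(-1.623021) = -1.446


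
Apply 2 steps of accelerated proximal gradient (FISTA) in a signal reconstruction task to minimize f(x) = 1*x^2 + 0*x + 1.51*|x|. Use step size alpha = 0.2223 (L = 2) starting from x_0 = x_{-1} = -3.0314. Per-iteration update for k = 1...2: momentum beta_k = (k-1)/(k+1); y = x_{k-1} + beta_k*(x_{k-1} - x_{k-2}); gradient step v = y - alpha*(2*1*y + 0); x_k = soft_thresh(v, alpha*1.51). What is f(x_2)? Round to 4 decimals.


FISTA on f(x) = 1*x^2 + 0*x + 1.51*|x|
L = 2, alpha = 0.2223
Iteration 1: beta = 0.0, y = -3.0314 + 0.0*(-3.0314 + 3.0314) = -3.0314
  grad(y) = -6.0628, v = y - alpha*grad = -1.6836
  prox(v) = soft_thresh(-1.6836, 0.3357) = -1.348
Iteration 2: beta = 0.3333, y = -1.348 + 0.3333*(-1.348 + 3.0314) = -0.7868
  grad(y) = -1.5736, v = y - alpha*grad = -0.437
  prox(v) = soft_thresh(-0.437, 0.3357) = -0.1013
f(x_2) = 1*(-0.1013)^2 + 0*(-0.1013) + 1.51*|-0.1013| = 0.1633


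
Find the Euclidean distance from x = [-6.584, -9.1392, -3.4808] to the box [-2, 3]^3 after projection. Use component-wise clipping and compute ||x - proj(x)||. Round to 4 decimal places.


Project each component onto [-2, 3].
clip(-6.584) = -2.0, clip(-9.1392) = -2.0, clip(-3.4808) = -2.0
Projection = [-2.0, -2.0, -2.0]
Squared diffs: [21.0131, 50.9682, 2.1928]
Distance = sqrt(74.1741) = 8.6124


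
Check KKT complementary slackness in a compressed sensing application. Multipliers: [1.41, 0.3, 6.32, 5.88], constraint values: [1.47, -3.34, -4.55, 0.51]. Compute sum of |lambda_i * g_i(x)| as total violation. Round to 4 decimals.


KKT complementary slackness check:
lambda_1 * g_1 = 1.41 * 1.47 = 2.0727
lambda_2 * g_2 = 0.3 * -3.34 = -1.002
lambda_3 * g_3 = 6.32 * -4.55 = -28.756
lambda_4 * g_4 = 5.88 * 0.51 = 2.9988
Total violation = 2.0727 + 1.002 + 28.756 + 2.9988 = 34.8295


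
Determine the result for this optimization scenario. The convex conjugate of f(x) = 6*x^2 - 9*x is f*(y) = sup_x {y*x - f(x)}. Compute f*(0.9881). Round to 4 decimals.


f*(y) = sup_x {y*x - a*x^2 - b*x} = sup_x {(y-b)*x - a*x^2}
FOC: (y - b) - 2a*x = 0 => x* = (y - b)/(2a)
x* = (0.9881 + 9)/(2*6) = 0.8323
f*(0.9881) = (y-b)^2/(4a) = (0.9881 + 9)^2/(4*6)
= 99.7621/24 = 4.1568


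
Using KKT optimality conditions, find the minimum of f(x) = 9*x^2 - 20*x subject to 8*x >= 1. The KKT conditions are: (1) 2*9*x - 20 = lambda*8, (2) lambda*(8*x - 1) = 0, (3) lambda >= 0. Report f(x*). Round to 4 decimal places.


Step 1: Try lambda = 0 (constraint inactive).
Stationarity: 2*9*x - 20 = 0
x* = 20/(2*9) = 10/9 = 1.1111 (rounded; the exact value 10/9 is used below)
Check constraint: 8*1.1111 = 8.8888 >= 1 -- satisfied.
Step 2: Compute optimal value.
f(x*) = 9*(10/9)^2 - 20*(10/9) = -11.1111


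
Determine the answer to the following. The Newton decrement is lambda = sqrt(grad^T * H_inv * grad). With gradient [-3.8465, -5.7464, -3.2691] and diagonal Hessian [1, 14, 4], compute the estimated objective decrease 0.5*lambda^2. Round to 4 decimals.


Step 1: H is diagonal, so H^(-1) * g = [-3.8465, -0.4105, -0.8173].
Step 2: g^T H^(-1) g = sum_i g_i^2 / H_ii
  = (-3.8465)^2/1 + (-5.7464)^2/14 + (-3.2691)^2/4
  = 14.7956 + 2.3587 + 2.6718 = 19.826
Step 3: Objective decrease = 0.5 * g^T H^(-1) g = 9.913


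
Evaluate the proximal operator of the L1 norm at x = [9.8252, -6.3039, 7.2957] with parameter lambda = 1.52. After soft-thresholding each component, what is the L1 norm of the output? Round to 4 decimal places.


Soft-thresholding with lambda = 1.52:
prox(9.8252) = sign(9.8252)*max(|9.8252| - 1.52, 0) = 8.3052
prox(-6.3039) = sign(-6.3039)*max(|-6.3039| - 1.52, 0) = -4.7839
prox(7.2957) = sign(7.2957)*max(|7.2957| - 1.52, 0) = 5.7757
prox(x) = [8.3052, -4.7839, 5.7757]
||prox(x)||_1 = 8.3052 + 4.7839 + 5.7757 = 18.8648


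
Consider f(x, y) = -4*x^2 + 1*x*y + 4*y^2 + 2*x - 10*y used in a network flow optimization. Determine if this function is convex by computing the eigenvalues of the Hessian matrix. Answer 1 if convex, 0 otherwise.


The Hessian of f(x,y) = -4*x^2 + 1*x*y + 4*y^2 + 2*x - 10*y is:
H = [[-8, 1], [1, 8]]
Trace = -8 + 8 = 0
Determinant = -8*8 - (1)^2 = -65
Discriminant = (0)^2 - 4*-65 = 260.0
Eigenvalues: lambda_1 = -8.0623, lambda_2 = 8.0623
The function is not convex.

0


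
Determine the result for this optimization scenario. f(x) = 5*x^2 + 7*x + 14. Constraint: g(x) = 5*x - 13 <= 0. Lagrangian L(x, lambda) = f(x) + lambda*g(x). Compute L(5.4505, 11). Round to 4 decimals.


Step 1: Evaluate f(x).
f(5.4505) = 5*5.4505^2 + 7*5.4505 + 14 = 200.6933
Step 2: Evaluate g(x).
g(5.4505) = 5*5.4505 - 13 = 14.2525
Step 3: Compute Lagrangian.
L = 200.6933 + 11*14.2525 = 357.4708


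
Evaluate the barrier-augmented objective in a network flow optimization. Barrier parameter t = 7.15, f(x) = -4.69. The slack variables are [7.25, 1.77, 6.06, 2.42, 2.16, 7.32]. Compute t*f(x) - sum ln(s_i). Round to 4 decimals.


Step 1: Compute log-barrier.
ln values: [1.981, 0.571, 1.8017, 0.8838, 0.7701, 1.9906]
phi = -(1.981 + 0.571 + 1.8017 + 0.8838 + 0.7701 + 1.9906) = -7.9982
Step 2: Compute augmented objective.
t*f(x) = 7.15*-4.69 = -33.5335
Total = -33.5335 - 7.9982 = -41.5317


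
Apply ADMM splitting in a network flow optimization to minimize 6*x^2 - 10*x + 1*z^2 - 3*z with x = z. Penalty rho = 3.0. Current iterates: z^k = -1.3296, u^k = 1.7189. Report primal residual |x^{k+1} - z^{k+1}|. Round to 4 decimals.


ADMM iteration with rho = 3.0, z^k = -1.3296, u^k = 1.7189
Step 1: x-update.
Minimize 6*x^2 - 10*x + (3.0/2)*(x + 1.3296 + 1.7189)^2
FOC: (2*6 + 3.0)*x = 10 + 3.0*(-1.3296 - 1.7189)
x^{k+1} = 0.057
Step 2: z-update.
Minimize 1*z^2 - 3*z + (3.0/2)*(0.057 - z + 1.7189)^2
FOC: (2*1 + 3.0)*z = 3 + 3.0*(0.057 + 1.7189)
z^{k+1} = 1.6655
Step 3: u-update.
u^{k+1} = 1.7189 + 0.057 - 1.6655 = 0.1103
Step 4: Primal residual = |0.057 - 1.6655| = 1.6086


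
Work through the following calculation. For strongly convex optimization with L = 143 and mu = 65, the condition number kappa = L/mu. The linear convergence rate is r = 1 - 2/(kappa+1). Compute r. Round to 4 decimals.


Step 1: Compute the condition number.
kappa = L/mu = 143/65 = 2.2
Step 2: Compute the convergence rate.
r = 1 - 2/(kappa + 1) = 1 - 2*mu/(L + mu) = (L - mu)/(L + mu) = 78/208 = 0.375


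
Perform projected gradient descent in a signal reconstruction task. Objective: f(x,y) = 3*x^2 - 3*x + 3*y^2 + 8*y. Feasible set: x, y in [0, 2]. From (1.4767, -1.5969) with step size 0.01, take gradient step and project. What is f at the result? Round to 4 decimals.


Step 1: Compute gradient at (1.4767, -1.5969).
grad_x = 2*3*1.4767 - 3 = 5.8602
grad_y = 2*3*-1.5969 + 8 = -1.5814
Step 2: Gradient step.
x_raw = 1.4767 - 0.01*5.8602 = 1.4181
y_raw = -1.5969 - 0.01*-1.5814 = -1.5811
Step 3: Project onto [0, 2].
x_proj = clip(1.4181) = 1.4181
y_proj = clip(-1.5811) = 0.0
Step 4: Evaluate f.
f(1.4181, 0.0) = 1.7787


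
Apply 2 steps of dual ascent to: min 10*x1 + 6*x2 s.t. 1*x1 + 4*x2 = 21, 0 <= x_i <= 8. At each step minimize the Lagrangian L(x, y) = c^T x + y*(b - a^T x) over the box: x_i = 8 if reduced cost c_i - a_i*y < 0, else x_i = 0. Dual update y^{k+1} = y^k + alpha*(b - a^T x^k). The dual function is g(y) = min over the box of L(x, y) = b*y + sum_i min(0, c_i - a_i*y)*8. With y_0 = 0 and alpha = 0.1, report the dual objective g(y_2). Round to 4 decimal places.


Dual ascent for LP: min 10*x1 + 6*x2, 1*x1 + 4*x2 = 21, 0 <= x_i <= 8
Step 1: y^k = 0.0, reduced costs: (10.0, 6.0)
  x^k = (0.0, 0.0), subgradient = b - a^T x = 21.0
  y^{k+1} = 0.0 + 0.1*21.0 = 2.1
Step 2: y^k = 2.1, reduced costs: (7.9, -2.4)
  x^k = (0.0, 8.0), subgradient = b - a^T x = -11.0
  y^{k+1} = 2.1 + 0.1*-11.0 = 1.0
Dual objective at y_2 = 1.0: reduced costs (9.0, 2.0), box minimizer x = (0.0, 0.0)
g(y_2) = b*y + (c1 - a1*y)*x1 + (c2 - a2*y)*x2 = 21*1.0 + 9.0*0.0 + 2.0*0.0 = 21.0 + 0.0 + 0.0 = 21.0


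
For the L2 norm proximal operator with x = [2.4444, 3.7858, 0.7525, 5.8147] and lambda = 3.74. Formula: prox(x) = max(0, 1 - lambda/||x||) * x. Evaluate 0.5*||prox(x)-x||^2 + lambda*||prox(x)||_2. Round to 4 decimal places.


Step 1: Compute ||x||.
||x|| = 7.3949
Step 2: Compute scaling factor.
scale = max(0, 1 - 3.74/7.3949) = 0.4942
Step 3: prox(x) = [1.2081, 1.8711, 0.3719, 2.8739]
||prox(x)|| = 3.6549
Step 4: Proximal objective.
0.5*||prox-x||^2 = 6.9938
lambda*||prox|| = 13.6693
Total = 20.6631


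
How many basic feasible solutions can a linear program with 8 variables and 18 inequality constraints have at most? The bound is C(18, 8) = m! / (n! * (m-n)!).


Each vertex corresponds to some choice of n active constraints out of m, so the number of vertices is at most C(m, n) = m! / (n!(m-n)!).
m = 18, n = 8
Numerator: 18 * 17 * 16 * 15 * 14 * 13 * 12 * 11
Denominator: 8! = 40320
C(18, 8) = 43758


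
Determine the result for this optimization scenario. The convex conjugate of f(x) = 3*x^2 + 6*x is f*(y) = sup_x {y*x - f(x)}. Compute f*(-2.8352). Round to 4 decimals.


f*(y) = sup_x {y*x - a*x^2 - b*x} = sup_x {(y-b)*x - a*x^2}
FOC: (y - b) - 2a*x = 0 => x* = (y - b)/(2a)
x* = (-2.8352 - 6)/(2*3) = -1.4725
f*(-2.8352) = (y-b)^2/(4a) = (-2.8352 - 6)^2/(4*3)
= 78.0608/12 = 6.5051


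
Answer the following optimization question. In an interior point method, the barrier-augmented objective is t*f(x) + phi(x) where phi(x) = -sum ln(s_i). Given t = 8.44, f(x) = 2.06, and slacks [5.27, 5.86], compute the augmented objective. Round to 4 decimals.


Step 1: Compute log-barrier.
ln values: [1.662, 1.7681]
phi = -(1.662 + 1.7681) = -3.4302
Step 2: Compute augmented objective.
t*f(x) = 8.44*2.06 = 17.3864
Total = 17.3864 - 3.4302 = 13.9562


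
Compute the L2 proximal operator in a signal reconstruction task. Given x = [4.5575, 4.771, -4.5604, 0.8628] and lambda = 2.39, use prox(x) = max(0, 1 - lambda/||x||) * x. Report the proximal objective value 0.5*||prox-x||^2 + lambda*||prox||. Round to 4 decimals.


Step 1: Compute ||x||.
||x|| = 8.0669
Step 2: Compute scaling factor.
scale = max(0, 1 - 2.39/8.0669) = 0.7037
Step 3: prox(x) = [3.2072, 3.3575, -3.2093, 0.6072]
||prox(x)|| = 5.6769
Step 4: Proximal objective.
0.5*||prox-x||^2 = 2.8561
lambda*||prox|| = 13.5678
Total = 16.4238


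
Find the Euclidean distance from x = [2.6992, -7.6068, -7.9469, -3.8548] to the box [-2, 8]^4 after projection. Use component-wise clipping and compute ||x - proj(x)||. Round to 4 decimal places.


Project each component onto [-2, 8].
clip(2.6992) = 2.6992, clip(-7.6068) = -2.0, clip(-7.9469) = -2.0, clip(-3.8548) = -2.0
Projection = [2.6992, -2.0, -2.0, -2.0]
Squared diffs: [0.0, 31.4362, 35.3656, 3.4403]
Distance = sqrt(70.2421) = 8.3811


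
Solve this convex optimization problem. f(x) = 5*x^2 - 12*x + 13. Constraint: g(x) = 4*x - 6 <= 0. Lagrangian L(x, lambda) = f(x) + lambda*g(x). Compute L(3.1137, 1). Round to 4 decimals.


Step 1: Evaluate f(x).
f(3.1137) = 5*3.1137^2 - 12*3.1137 + 13 = 24.1112
Step 2: Evaluate g(x).
g(3.1137) = 4*3.1137 - 6 = 6.4548
Step 3: Compute Lagrangian.
L = 24.1112 + 1*6.4548 = 30.566


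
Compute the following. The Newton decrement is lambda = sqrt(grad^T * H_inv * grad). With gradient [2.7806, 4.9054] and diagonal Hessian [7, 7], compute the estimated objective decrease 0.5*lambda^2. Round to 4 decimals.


Step 1: H is diagonal, so H^(-1) * g = [0.3972, 0.7008].
Step 2: g^T H^(-1) g = sum_i g_i^2 / H_ii
  = (2.7806)^2/7 + (4.9054)^2/7
  = 1.1045 + 3.4376 = 4.5421
Step 3: Objective decrease = 0.5 * g^T H^(-1) g = 2.271


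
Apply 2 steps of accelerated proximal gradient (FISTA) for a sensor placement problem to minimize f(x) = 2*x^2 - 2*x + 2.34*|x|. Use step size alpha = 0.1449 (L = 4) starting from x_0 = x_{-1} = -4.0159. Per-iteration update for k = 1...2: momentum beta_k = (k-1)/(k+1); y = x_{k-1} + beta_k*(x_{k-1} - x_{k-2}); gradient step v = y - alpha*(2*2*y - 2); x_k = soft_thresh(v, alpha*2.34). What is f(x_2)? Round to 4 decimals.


FISTA on f(x) = 2*x^2 - 2*x + 2.34*|x|
L = 4, alpha = 0.1449
Iteration 1: beta = 0.0, y = -4.0159 + 0.0*(-4.0159 + 4.0159) = -4.0159
  grad(y) = -18.0636, v = y - alpha*grad = -1.3985
  prox(v) = soft_thresh(-1.3985, 0.3391) = -1.0594
Iteration 2: beta = 0.3333, y = -1.0594 + 0.3333*(-1.0594 + 4.0159) = -0.0739
  grad(y) = -2.2957, v = y - alpha*grad = 0.2587
  prox(v) = soft_thresh(0.2587, 0.3391) = 0.0
f(x_2) = 2*0.0^2 - 2*0.0 + 2.34*|0.0| = 0.0


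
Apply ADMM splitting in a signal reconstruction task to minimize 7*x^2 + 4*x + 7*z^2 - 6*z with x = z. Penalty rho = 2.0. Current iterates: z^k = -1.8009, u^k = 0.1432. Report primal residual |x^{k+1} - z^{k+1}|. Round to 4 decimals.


ADMM iteration with rho = 2.0, z^k = -1.8009, u^k = 0.1432
Step 1: x-update.
Minimize 7*x^2 + 4*x + (2.0/2)*(x + 1.8009 + 0.1432)^2
FOC: (2*7 + 2.0)*x = -4 + 2.0*(-1.8009 - 0.1432)
x^{k+1} = -0.493
Step 2: z-update.
Minimize 7*z^2 - 6*z + (2.0/2)*(-0.493 - z + 0.1432)^2
FOC: (2*7 + 2.0)*z = 6 + 2.0*(-0.493 + 0.1432)
z^{k+1} = 0.3313
Step 3: u-update.
u^{k+1} = 0.1432 - 0.493 - 0.3313 = -0.6811
Step 4: Primal residual = |-0.493 - 0.3313| = 0.8243


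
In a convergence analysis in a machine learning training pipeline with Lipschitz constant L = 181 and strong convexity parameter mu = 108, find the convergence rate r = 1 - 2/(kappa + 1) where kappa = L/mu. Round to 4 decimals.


Step 1: Compute the condition number.
kappa = L/mu = 181/108 = 1.6759
Step 2: Compute the convergence rate.
r = 1 - 2/(kappa + 1) = 1 - 2*mu/(L + mu) = (L - mu)/(L + mu) = 73/289 = 0.2526


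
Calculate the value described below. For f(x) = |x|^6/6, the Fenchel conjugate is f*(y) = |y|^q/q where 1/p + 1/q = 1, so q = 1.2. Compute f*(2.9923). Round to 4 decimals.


The conjugate exponent q satisfies 1/p + 1/q = 1.
p = 6, so q = 6/(6 - 1) = 1.2
|y|^q = 2.9923^1.2 = 3.7257
f*(2.9923) = 3.7257 / 1.2 = 3.1047


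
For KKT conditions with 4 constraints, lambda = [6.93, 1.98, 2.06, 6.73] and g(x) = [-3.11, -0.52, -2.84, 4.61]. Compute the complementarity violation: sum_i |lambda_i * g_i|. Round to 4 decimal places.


KKT complementary slackness check:
lambda_1 * g_1 = 6.93 * -3.11 = -21.5523
lambda_2 * g_2 = 1.98 * -0.52 = -1.0296
lambda_3 * g_3 = 2.06 * -2.84 = -5.8504
lambda_4 * g_4 = 6.73 * 4.61 = 31.0253
Total violation = 21.5523 + 1.0296 + 5.8504 + 31.0253 = 59.4576


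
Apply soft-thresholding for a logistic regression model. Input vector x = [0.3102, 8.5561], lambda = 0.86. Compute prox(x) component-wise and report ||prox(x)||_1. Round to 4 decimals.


Soft-thresholding with lambda = 0.86:
prox(0.3102) = sign(0.3102)*max(|0.3102| - 0.86, 0) = 0.0
prox(8.5561) = sign(8.5561)*max(|8.5561| - 0.86, 0) = 7.6961
prox(x) = [0.0, 7.6961]
||prox(x)||_1 = 0.0 + 7.6961 = 7.6961


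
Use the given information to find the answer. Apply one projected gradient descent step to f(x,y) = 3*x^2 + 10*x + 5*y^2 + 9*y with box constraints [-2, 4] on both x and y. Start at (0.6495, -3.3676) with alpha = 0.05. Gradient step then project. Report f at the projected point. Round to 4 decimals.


Step 1: Compute gradient at (0.6495, -3.3676).
grad_x = 2*3*0.6495 + 10 = 13.897
grad_y = 2*5*-3.3676 + 9 = -24.676
Step 2: Gradient step.
x_raw = 0.6495 - 0.05*13.897 = -0.0454
y_raw = -3.3676 - 0.05*-24.676 = -2.1338
Step 3: Project onto [-2, 4].
x_proj = clip(-0.0454) = -0.0454
y_proj = clip(-2.1338) = -2.0
Step 4: Evaluate f.
f(-0.0454, -2.0) = 1.5527


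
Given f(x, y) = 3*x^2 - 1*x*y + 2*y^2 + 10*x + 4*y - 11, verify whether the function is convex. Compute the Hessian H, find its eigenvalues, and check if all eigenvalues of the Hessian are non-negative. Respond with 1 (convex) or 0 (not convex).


The Hessian of f(x,y) = 3*x^2 - 1*x*y + 2*y^2 + 10*x + 4*y - 11 is:
H = [[6, -1], [-1, 4]]
Trace = 6 + 4 = 10
Determinant = 6*4 - (-1)^2 = 23
Discriminant = (10)^2 - 4*23 = 8.0
Eigenvalues: lambda_1 = 3.5858, lambda_2 = 6.4142
The function is convex.

1


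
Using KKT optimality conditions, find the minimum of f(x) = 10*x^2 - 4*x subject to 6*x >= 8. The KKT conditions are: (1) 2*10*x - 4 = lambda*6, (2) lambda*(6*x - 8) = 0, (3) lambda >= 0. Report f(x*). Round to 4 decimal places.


Step 1: Try lambda = 0 (constraint inactive).
x_unc = 4/(2*10) = 0.2
Check: 6*0.2 = 1.2 < 8 -- violated!
Step 2: Constraint must be active: 6*x = 8
x* = 8/6 = 4/3 = 1.3333 (rounded; the exact value 4/3 is used below)
lambda = (2*10*(4/3) - 4)/6 = 3.7778
Step 3: Compute optimal value.
f(x*) = 10*(4/3)^2 - 4*(4/3) = 12.4444


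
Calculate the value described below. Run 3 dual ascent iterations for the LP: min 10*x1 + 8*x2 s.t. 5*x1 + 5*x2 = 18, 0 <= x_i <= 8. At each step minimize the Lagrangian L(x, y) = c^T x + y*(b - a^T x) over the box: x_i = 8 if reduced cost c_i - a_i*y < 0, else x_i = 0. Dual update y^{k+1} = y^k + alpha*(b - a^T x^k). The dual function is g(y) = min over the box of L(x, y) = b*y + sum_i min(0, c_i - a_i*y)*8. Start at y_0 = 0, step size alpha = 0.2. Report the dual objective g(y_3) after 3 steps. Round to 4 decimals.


Dual ascent for LP: min 10*x1 + 8*x2, 5*x1 + 5*x2 = 18, 0 <= x_i <= 8
Step 1: y^k = 0.0, reduced costs: (10.0, 8.0)
  x^k = (0.0, 0.0), subgradient = b - a^T x = 18.0
  y^{k+1} = 0.0 + 0.2*18.0 = 3.6
Step 2: y^k = 3.6, reduced costs: (-8.0, -10.0)
  x^k = (8.0, 8.0), subgradient = b - a^T x = -62.0
  y^{k+1} = 3.6 + 0.2*-62.0 = -8.8
Step 3: y^k = -8.8, reduced costs: (54.0, 52.0)
  x^k = (0.0, 0.0), subgradient = b - a^T x = 18.0
  y^{k+1} = -8.8 + 0.2*18.0 = -5.2
Dual objective at y_3 = -5.2: reduced costs (36.0, 34.0), box minimizer x = (0.0, 0.0)
g(y_3) = b*y + (c1 - a1*y)*x1 + (c2 - a2*y)*x2 = 18*(-5.2) + 36.0*0.0 + 34.0*0.0 = -93.6 + 0.0 + 0.0 = -93.6


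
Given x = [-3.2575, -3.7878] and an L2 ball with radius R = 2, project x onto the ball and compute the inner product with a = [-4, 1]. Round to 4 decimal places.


Step 1: Compute ||x|| (intermediates to 6 decimals).
||x|| = sqrt((-3.2575)^2 + (-3.7878)^2) = 4.995872
Step 2: Project.
Since ||x|| > R, scale = R/||x|| = 2/4.995872 = 0.400331, proj(x) = scale * x
proj(x) = [-1.304078, -1.516374]
Step 3: Dot product.
a^T * proj(x) = -4*(-1.304078) + 1*(-1.516374) = 3.6999
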